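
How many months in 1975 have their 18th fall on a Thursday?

2

Check the 18th of each month of 1975: Jan 18: Sat, Feb 18: Tue, Mar 18: Tue, Apr 18: Fri, May 18: Sun, Jun 18: Wed, Jul 18: Fri, Aug 18: Mon, Sep 18: Thu, Oct 18: Sat, Nov 18: Tue, Dec 18: Thu.
Thursday occurs in September, December — 2 months.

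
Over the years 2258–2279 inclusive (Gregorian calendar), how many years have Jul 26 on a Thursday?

3

Track Jul 26's weekday year by year (advancing +1, or +2 across a Feb 29):
  2258: Mon  2259: Tue (+1)  2260: Thu (+2) ✓  2261: Fri (+1)  2262: Sat (+1)
  2263: Sun (+1)  2264: Tue (+2)  2265: Wed (+1)  2266: Thu (+1) ✓  2267: Fri (+1)
  2268: Sun (+2)  2269: Mon (+1)  2270: Tue (+1)  2271: Wed (+1)  2272: Fri (+2)
  2273: Sat (+1)  2274: Sun (+1)  2275: Mon (+1)  2276: Wed (+2)  2277: Thu (+1) ✓
  2278: Fri (+1)  2279: Sat (+1)
Thursday years: 2260, 2266, 2277 — 3 in total.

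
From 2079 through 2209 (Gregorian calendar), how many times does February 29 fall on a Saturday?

Leap years in 2079–2209: 31 of them.
Feb 29 weekday advances by 5 (mod 7) from one leap year to the next four years later (or differs when a century non-leap intervenes).
Leap-day weekdays: 2080:Thu 2084:Tue 2088:Sun 2092:Fri 2096:Wed 2104:Fri 2108:Wed 2112:Mon 2116:Sat✓ 2120:Thu 2124:Tue 2128:Sun 2132:Fri …(5 more)… 2156:Sun 2160:Fri 2164:Wed 2168:Mon 2172:Sat✓ 2176:Thu 2180:Tue 2184:Sun 2188:Fri 2192:Wed 2196:Mon 2204:Wed 2208:Mon
Saturday: 2116, 2144, 2172 → 3.

3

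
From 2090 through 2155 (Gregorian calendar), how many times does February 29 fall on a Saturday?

Leap years in 2090–2155: 15 of them.
Feb 29 weekday advances by 5 (mod 7) from one leap year to the next four years later (or differs when a century non-leap intervenes).
Leap-day weekdays: 2092:Fri 2096:Wed 2104:Fri 2108:Wed 2112:Mon 2116:Sat✓ 2120:Thu 2124:Tue 2128:Sun 2132:Fri 2136:Wed 2140:Mon 2144:Sat✓ 2148:Thu 2152:Tue
Saturday: 2116, 2144 → 2.

2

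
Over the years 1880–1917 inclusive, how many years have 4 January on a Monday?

6

Track 4 January's weekday year by year (advancing +1, or +2 across a Feb 29):
  1880: Sun  1881: Tue (+2)  1882: Wed (+1)  1883: Thu (+1)  1884: Fri (+1)
  1885: Sun (+2)  1886: Mon (+1) ✓  1887: Tue (+1)  1888: Wed (+1)  1889: Fri (+2)
  1890: Sat (+1)  1891: Sun (+1)  1892: Mon (+1) ✓  1893: Wed (+2)  … (10 more years) …
  1904: Mon (+1) ✓  1905: Wed (+2)  1906: Thu (+1)  1907: Fri (+1)  1908: Sat (+1)
  1909: Mon (+2) ✓  1910: Tue (+1)  1911: Wed (+1)  1912: Thu (+1)  1913: Sat (+2)
  1914: Sun (+1)  1915: Mon (+1) ✓  1916: Tue (+1)  1917: Thu (+2)
Monday years: 1886, 1892, 1897, 1904, 1909, 1915 — 6 in total.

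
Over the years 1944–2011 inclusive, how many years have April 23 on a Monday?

10

Track April 23's weekday year by year (advancing +1, or +2 across a Feb 29):
  1944: Sun  1945: Mon (+1) ✓  1946: Tue (+1)  1947: Wed (+1)  1948: Fri (+2)
  1949: Sat (+1)  1950: Sun (+1)  1951: Mon (+1) ✓  1952: Wed (+2)  1953: Thu (+1)
  1954: Fri (+1)  1955: Sat (+1)  1956: Mon (+2) ✓  1957: Tue (+1)  … (40 more years) …
  1998: Thu (+1)  1999: Fri (+1)  2000: Sun (+2)  2001: Mon (+1) ✓  2002: Tue (+1)
  2003: Wed (+1)  2004: Fri (+2)  2005: Sat (+1)  2006: Sun (+1)  2007: Mon (+1) ✓
  2008: Wed (+2)  2009: Thu (+1)  2010: Fri (+1)  2011: Sat (+1)
Monday years: 1945, 1951, 1956, 1962, 1973, 1979, 1984, 1990, 2001, 2007 — 10 in total.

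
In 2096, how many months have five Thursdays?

4

A month of length L has five Thursdays iff its first Thursday is on day ≤ L−28 (so day 1–3 in a 31-day month, 1–2 in a 30-day month, day 1 in a leap February).
Checking each month of 2096: Jan starts Sun (31d); Feb starts Wed (29d); Mar starts Thu (31d) ✓; Apr starts Sun (30d); May starts Tue (31d) ✓; Jun starts Fri (30d); Jul starts Sun (31d); Aug starts Wed (31d) ✓; Sep starts Sat (30d); Oct starts Mon (31d); Nov starts Thu (30d) ✓; Dec starts Sat (31d).
Five-Thursday months: March, May, August, November → 4.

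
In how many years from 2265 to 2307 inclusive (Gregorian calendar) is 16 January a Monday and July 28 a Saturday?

1

Check each year's weekday for 16 January and July 28:
  2265: Mon/Fri  2266: Tue/Sat  2267: Wed/Sun  2268: Thu/Tue  2269: Sat/Wed  2270: Sun/Thu  2271: Mon/Fri  2272: Tue/Sun  2273: Thu/Mon  2274: Fri/Tue  2275: Sat/Wed  2276: Sun/Fri  2277: Tue/Sat  2278: Wed/Sun  …(15 more)…  2294: Tue/Sat  2295: Wed/Sun  2296: Thu/Tue  2297: Sat/Wed  2298: Sun/Thu  2299: Mon/Fri  2300: Tue/Sat  2301: Wed/Sun  2302: Thu/Mon  2303: Fri/Tue  2304: Sat/Thu  2305: Mon/Fri  2306: Tue/Sat  2307: Wed/Sun
Both conditions hold in: 2288 — 1.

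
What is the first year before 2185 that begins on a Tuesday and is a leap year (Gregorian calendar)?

2160

Jan 1 advances by 2 weekdays after a leap year and by 1 after a common year.
2185: Jan 1 is Saturday.
2184: Thursday (leap)
2183: Wednesday
2182: Tuesday
2181: Monday
2180: Saturday (leap)
2179: Friday
2178: Thursday
2177: Wednesday
2176: Monday (leap)
2175: Sunday
2174: Saturday
2173: Friday
2172: Wednesday (leap)
2171: Tuesday
2170: Monday
2169: Sunday
2168: Friday (leap)
2167: Thursday
2166: Wednesday
2165: Tuesday
2164: Sunday (leap)
2163: Saturday
2162: Friday
2161: Thursday
2160: Tuesday (leap)
2160 begins on a Tuesday and is a leap year.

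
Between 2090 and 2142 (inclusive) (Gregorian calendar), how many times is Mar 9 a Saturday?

6

Track Mar 9's weekday year by year (advancing +1, or +2 across a Feb 29):
  2090: Thu  2091: Fri (+1)  2092: Sun (+2)  2093: Mon (+1)  2094: Tue (+1)
  2095: Wed (+1)  2096: Fri (+2)  2097: Sat (+1) ✓  2098: Sun (+1)  2099: Mon (+1)
  2100: Tue (+1)  2101: Wed (+1)  2102: Thu (+1)  2103: Fri (+1)  … (25 more years) …
  2129: Wed (+1)  2130: Thu (+1)  2131: Fri (+1)  2132: Sun (+2)  2133: Mon (+1)
  2134: Tue (+1)  2135: Wed (+1)  2136: Fri (+2)  2137: Sat (+1) ✓  2138: Sun (+1)
  2139: Mon (+1)  2140: Wed (+2)  2141: Thu (+1)  2142: Fri (+1)
Saturday years: 2097, 2109, 2115, 2120, 2126, 2137 — 6 in total.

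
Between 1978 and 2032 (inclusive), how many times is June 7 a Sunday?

8

Track June 7's weekday year by year (advancing +1, or +2 across a Feb 29):
  1978: Wed  1979: Thu (+1)  1980: Sat (+2)  1981: Sun (+1) ✓  1982: Mon (+1)
  1983: Tue (+1)  1984: Thu (+2)  1985: Fri (+1)  1986: Sat (+1)  1987: Sun (+1) ✓
  1988: Tue (+2)  1989: Wed (+1)  1990: Thu (+1)  1991: Fri (+1)  … (27 more years) …
  2019: Fri (+1)  2020: Sun (+2) ✓  2021: Mon (+1)  2022: Tue (+1)  2023: Wed (+1)
  2024: Fri (+2)  2025: Sat (+1)  2026: Sun (+1) ✓  2027: Mon (+1)  2028: Wed (+2)
  2029: Thu (+1)  2030: Fri (+1)  2031: Sat (+1)  2032: Mon (+2)
Sunday years: 1981, 1987, 1992, 1998, 2009, 2015, 2020, 2026 — 8 in total.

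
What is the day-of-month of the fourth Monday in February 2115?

25

February 1, 2115 is a Friday, so the first Monday is the 4th.
The fourth Monday is 4 + 21 = 25.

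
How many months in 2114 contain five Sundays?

A month of length L has five Sundays iff its first Sunday is on day ≤ L−28 (so day 1–3 in a 31-day month, 1–2 in a 30-day month, day 1 in a leap February).
Checking each month of 2114: Jan starts Mon (31d); Feb starts Thu (28d); Mar starts Thu (31d); Apr starts Sun (30d) ✓; May starts Tue (31d); Jun starts Fri (30d); Jul starts Sun (31d) ✓; Aug starts Wed (31d); Sep starts Sat (30d) ✓; Oct starts Mon (31d); Nov starts Thu (30d); Dec starts Sat (31d) ✓.
Five-Sunday months: April, July, September, December → 4.

4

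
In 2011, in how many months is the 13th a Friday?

Check the 13th of each month of 2011: Jan 13: Thu, Feb 13: Sun, Mar 13: Sun, Apr 13: Wed, May 13: Fri, Jun 13: Mon, Jul 13: Wed, Aug 13: Sat, Sep 13: Tue, Oct 13: Thu, Nov 13: Sun, Dec 13: Tue.
Friday occurs in May — 1 month.

1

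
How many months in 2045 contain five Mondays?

4

A month of length L has five Mondays iff its first Monday is on day ≤ L−28 (so day 1–3 in a 31-day month, 1–2 in a 30-day month, day 1 in a leap February).
Checking each month of 2045: Jan starts Sun (31d) ✓; Feb starts Wed (28d); Mar starts Wed (31d); Apr starts Sat (30d); May starts Mon (31d) ✓; Jun starts Thu (30d); Jul starts Sat (31d) ✓; Aug starts Tue (31d); Sep starts Fri (30d); Oct starts Sun (31d) ✓; Nov starts Wed (30d); Dec starts Fri (31d).
Five-Monday months: January, May, July, October → 4.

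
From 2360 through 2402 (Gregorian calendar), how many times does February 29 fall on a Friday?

Leap years in 2360–2402: 11 of them.
Feb 29 weekday advances by 5 (mod 7) from one leap year to the next four years later (or differs when a century non-leap intervenes).
Leap-day weekdays: 2360:Mon 2364:Sat 2368:Thu 2372:Tue 2376:Sun 2380:Fri✓ 2384:Wed 2388:Mon 2392:Sat 2396:Thu 2400:Tue
Friday: 2380 → 1.

1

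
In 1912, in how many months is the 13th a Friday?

Check the 13th of each month of 1912: Jan 13: Sat, Feb 13: Tue, Mar 13: Wed, Apr 13: Sat, May 13: Mon, Jun 13: Thu, Jul 13: Sat, Aug 13: Tue, Sep 13: Fri, Oct 13: Sun, Nov 13: Wed, Dec 13: Fri.
Friday occurs in September, December — 2 months.

2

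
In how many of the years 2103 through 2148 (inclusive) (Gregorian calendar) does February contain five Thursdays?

February has 28 days (29 in leap years); it has five Thursdays when Thursday falls among the first (month-length − 28) days — i.e. when February 1 is Thursday in a leap year (never in a common year).
February 1 by year: 2103:Thu 2104:Fri 2105:Sun 2106:Mon 2107:Tue 2108:Wed 2109:Fri 2110:Sat 2111:Sun 2112:Mon 2113:Wed 2114:Thu 2115:Fri 2116:Sat 2117:Mon …(16 more)… 2134:Mon 2135:Tue 2136:Wed 2137:Fri 2138:Sat 2139:Sun 2140:Mon 2141:Wed 2142:Thu 2143:Fri 2144:Sat 2145:Mon 2146:Tue 2147:Wed 2148:Thu✓
Years with five Thursdays: 2120, 2148 → 2.

2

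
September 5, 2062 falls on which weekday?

January 1, 2062 is a Sunday.
September 5 is day 248 of the year, i.e. 247 days after Jan 1.
247 mod 7 = 2, so advance 2 weekdays from Sunday: Tuesday.

Tuesday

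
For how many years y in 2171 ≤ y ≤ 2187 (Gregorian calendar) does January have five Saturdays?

January has 31 days; it has five Saturdays when Saturday falls among the first (month-length − 28) days — i.e. when January 1 is one of Saturday/Friday/Thursday.
January 1 by year: 2171:Tue 2172:Wed 2173:Fri✓ 2174:Sat✓ 2175:Sun 2176:Mon 2177:Wed 2178:Thu✓ 2179:Fri✓ 2180:Sat✓ 2181:Mon 2182:Tue 2183:Wed 2184:Thu✓ 2185:Sat✓ 2186:Sun 2187:Mon
Years with five Saturdays: 2173, 2174, 2178, 2179, 2180, 2184, 2185 → 7.

7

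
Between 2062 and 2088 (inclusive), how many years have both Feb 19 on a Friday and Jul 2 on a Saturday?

1

Check each year's weekday for Feb 19 and Jul 2:
  2062: Sun/Sun  2063: Mon/Mon  2064: Tue/Wed  2065: Thu/Thu  2066: Fri/Fri  2067: Sat/Sat  2068: Sun/Mon  2069: Tue/Tue  2070: Wed/Wed  2071: Thu/Thu  2072: Fri/Sat ✓  2073: Sun/Sun  2074: Mon/Mon  2075: Tue/Tue  2076: Wed/Thu  2077: Fri/Fri  2078: Sat/Sat  2079: Sun/Sun  2080: Mon/Tue  2081: Wed/Wed  2082: Thu/Thu  2083: Fri/Fri  2084: Sat/Sun  2085: Mon/Mon  2086: Tue/Tue  2087: Wed/Wed  2088: Thu/Fri
Both conditions hold in: 2072 — 1.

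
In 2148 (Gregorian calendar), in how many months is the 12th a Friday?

Check the 12th of each month of 2148: Jan 12: Fri, Feb 12: Mon, Mar 12: Tue, Apr 12: Fri, May 12: Sun, Jun 12: Wed, Jul 12: Fri, Aug 12: Mon, Sep 12: Thu, Oct 12: Sat, Nov 12: Tue, Dec 12: Thu.
Friday occurs in January, April, July — 3 months.

3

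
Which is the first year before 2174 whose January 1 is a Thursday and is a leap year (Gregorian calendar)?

Jan 1 advances by 2 weekdays after a leap year and by 1 after a common year.
2174: Jan 1 is Saturday.
2173: Friday
2172: Wednesday (leap)
2171: Tuesday
2170: Monday
2169: Sunday
2168: Friday (leap)
2167: Thursday
2166: Wednesday
2165: Tuesday
2164: Sunday (leap)
2163: Saturday
2162: Friday
2161: Thursday
2160: Tuesday (leap)
2159: Monday
2158: Sunday
2157: Saturday
2156: Thursday (leap)
2156 begins on a Thursday and is a leap year.

2156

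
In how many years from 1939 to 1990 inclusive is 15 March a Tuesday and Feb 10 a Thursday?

Check each year's weekday for 15 March and Feb 10:
  1939: Wed/Fri  1940: Fri/Sat  1941: Sat/Mon  1942: Sun/Tue  1943: Mon/Wed  1944: Wed/Thu  1945: Thu/Sat  1946: Fri/Sun  1947: Sat/Mon  1948: Mon/Tue  1949: Tue/Thu ✓  1950: Wed/Fri  1951: Thu/Sat  1952: Sat/Sun  …(24 more)…  1977: Tue/Thu ✓  1978: Wed/Fri  1979: Thu/Sat  1980: Sat/Sun  1981: Sun/Tue  1982: Mon/Wed  1983: Tue/Thu ✓  1984: Thu/Fri  1985: Fri/Sun  1986: Sat/Mon  1987: Sun/Tue  1988: Tue/Wed  1989: Wed/Fri  1990: Thu/Sat
Both conditions hold in: 1949, 1955, 1966, 1977, 1983 — 5.

5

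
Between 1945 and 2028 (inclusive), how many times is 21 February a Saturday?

12

Track 21 February's weekday year by year (advancing +1, or +2 across a Feb 29):
  1945: Wed  1946: Thu (+1)  1947: Fri (+1)  1948: Sat (+1) ✓  1949: Mon (+2)
  1950: Tue (+1)  1951: Wed (+1)  1952: Thu (+1)  1953: Sat (+2) ✓  1954: Sun (+1)
  1955: Mon (+1)  1956: Tue (+1)  1957: Thu (+2)  1958: Fri (+1)  … (56 more years) …
  2015: Sat (+1) ✓  2016: Sun (+1)  2017: Tue (+2)  2018: Wed (+1)  2019: Thu (+1)
  2020: Fri (+1)  2021: Sun (+2)  2022: Mon (+1)  2023: Tue (+1)  2024: Wed (+1)
  2025: Fri (+2)  2026: Sat (+1) ✓  2027: Sun (+1)  2028: Mon (+1)
Saturday years: 1948, 1953, 1959, 1970, 1976, 1981, 1987, 1998, 2004, 2009, 2015, 2026 — 12 in total.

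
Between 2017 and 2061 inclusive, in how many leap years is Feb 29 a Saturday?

Leap years in 2017–2061: 11 of them.
Feb 29 weekday advances by 5 (mod 7) from one leap year to the next four years later (or differs when a century non-leap intervenes).
Leap-day weekdays: 2020:Sat✓ 2024:Thu 2028:Tue 2032:Sun 2036:Fri 2040:Wed 2044:Mon 2048:Sat✓ 2052:Thu 2056:Tue 2060:Sun
Saturday: 2020, 2048 → 2.

2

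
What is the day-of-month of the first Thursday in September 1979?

6

September 1, 1979 is a Saturday, so the first Thursday is the 6th.
The first Thursday is 6 + 0 = 6.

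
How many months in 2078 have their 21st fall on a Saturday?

Check the 21st of each month of 2078: Jan 21: Fri, Feb 21: Mon, Mar 21: Mon, Apr 21: Thu, May 21: Sat, Jun 21: Tue, Jul 21: Thu, Aug 21: Sun, Sep 21: Wed, Oct 21: Fri, Nov 21: Mon, Dec 21: Wed.
Saturday occurs in May — 1 month.

1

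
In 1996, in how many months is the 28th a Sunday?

Check the 28th of each month of 1996: Jan 28: Sun, Feb 28: Wed, Mar 28: Thu, Apr 28: Sun, May 28: Tue, Jun 28: Fri, Jul 28: Sun, Aug 28: Wed, Sep 28: Sat, Oct 28: Mon, Nov 28: Thu, Dec 28: Sat.
Sunday occurs in January, April, July — 3 months.

3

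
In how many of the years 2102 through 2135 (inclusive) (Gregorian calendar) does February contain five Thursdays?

1

February has 28 days (29 in leap years); it has five Thursdays when Thursday falls among the first (month-length − 28) days — i.e. when February 1 is Thursday in a leap year (never in a common year).
February 1 by year: 2102:Wed 2103:Thu 2104:Fri 2105:Sun 2106:Mon 2107:Tue 2108:Wed 2109:Fri 2110:Sat 2111:Sun 2112:Mon 2113:Wed 2114:Thu 2115:Fri 2116:Sat …(4 more)… 2121:Sat 2122:Sun 2123:Mon 2124:Tue 2125:Thu 2126:Fri 2127:Sat 2128:Sun 2129:Tue 2130:Wed 2131:Thu 2132:Fri 2133:Sun 2134:Mon 2135:Tue
Years with five Thursdays: 2120 → 1.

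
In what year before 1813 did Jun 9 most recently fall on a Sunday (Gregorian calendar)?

From one year to the next, a fixed date's weekday advances by 1, or by 2 when a Feb 29 lies between the two dates.
1813: June 9 is Wednesday.
1812: Tuesday (−1)
1811: Sunday (−2)
Jun 9 falls on a Sunday in 1811.

1811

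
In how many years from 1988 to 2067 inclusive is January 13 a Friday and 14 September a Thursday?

Check each year's weekday for January 13 and 14 September:
  1988: Wed/Wed  1989: Fri/Thu ✓  1990: Sat/Fri  1991: Sun/Sat  1992: Mon/Mon  1993: Wed/Tue  1994: Thu/Wed  1995: Fri/Thu ✓  1996: Sat/Sat  1997: Mon/Sun  1998: Tue/Mon  1999: Wed/Tue  2000: Thu/Thu  2001: Sat/Fri  …(52 more)…  2054: Tue/Mon  2055: Wed/Tue  2056: Thu/Thu  2057: Sat/Fri  2058: Sun/Sat  2059: Mon/Sun  2060: Tue/Tue  2061: Thu/Wed  2062: Fri/Thu ✓  2063: Sat/Fri  2064: Sun/Sun  2065: Tue/Mon  2066: Wed/Tue  2067: Thu/Wed
Both conditions hold in: 1989, 1995, 2006, 2017, 2023, 2034, 2045, 2051, 2062 — 9.

9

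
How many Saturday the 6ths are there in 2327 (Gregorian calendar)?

1

Check the 6th of each month of 2327: Jan 6: Thu, Feb 6: Sun, Mar 6: Sun, Apr 6: Wed, May 6: Fri, Jun 6: Mon, Jul 6: Wed, Aug 6: Sat, Sep 6: Tue, Oct 6: Thu, Nov 6: Sun, Dec 6: Tue.
Saturday occurs in August — 1 month.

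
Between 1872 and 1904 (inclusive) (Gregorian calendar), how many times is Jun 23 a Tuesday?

5

Track Jun 23's weekday year by year (advancing +1, or +2 across a Feb 29):
  1872: Sun  1873: Mon (+1)  1874: Tue (+1) ✓  1875: Wed (+1)  1876: Fri (+2)
  1877: Sat (+1)  1878: Sun (+1)  1879: Mon (+1)  1880: Wed (+2)  1881: Thu (+1)
  1882: Fri (+1)  1883: Sat (+1)  1884: Mon (+2)  1885: Tue (+1) ✓  … (5 more years) …
  1891: Tue (+1) ✓  1892: Thu (+2)  1893: Fri (+1)  1894: Sat (+1)  1895: Sun (+1)
  1896: Tue (+2) ✓  1897: Wed (+1)  1898: Thu (+1)  1899: Fri (+1)  1900: Sat (+1)
  1901: Sun (+1)  1902: Mon (+1)  1903: Tue (+1) ✓  1904: Thu (+2)
Tuesday years: 1874, 1885, 1891, 1896, 1903 — 5 in total.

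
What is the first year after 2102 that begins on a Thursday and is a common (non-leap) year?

Jan 1 advances by 2 weekdays after a leap year and by 1 after a common year.
2102: Jan 1 is Sunday.
2103: Monday
2104: Tuesday (leap)
2105: Thursday
2105 begins on a Thursday and is a common year.

2105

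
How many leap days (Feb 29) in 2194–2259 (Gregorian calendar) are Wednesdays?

2

Leap years in 2194–2259: 15 of them.
Feb 29 weekday advances by 5 (mod 7) from one leap year to the next four years later (or differs when a century non-leap intervenes).
Leap-day weekdays: 2196:Mon 2204:Wed✓ 2208:Mon 2212:Sat 2216:Thu 2220:Tue 2224:Sun 2228:Fri 2232:Wed✓ 2236:Mon 2240:Sat 2244:Thu 2248:Tue 2252:Sun 2256:Fri
Wednesday: 2204, 2232 → 2.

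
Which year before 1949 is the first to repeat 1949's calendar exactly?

1938

Two years share a calendar iff Jan 1 falls on the same weekday and both are leap or both are common. 1949: Jan 1 is Saturday, common year.
1948: Jan 1 Thursday, leap
1947: Jan 1 Wednesday, common
1946: Jan 1 Tuesday, common
1945: Jan 1 Monday, common
1944: Jan 1 Saturday, leap
1943: Jan 1 Friday, common
1942: Jan 1 Thursday, common
1941: Jan 1 Wednesday, common
1940: Jan 1 Monday, leap
1939: Jan 1 Sunday, common
1938: Jan 1 Saturday, common
1938 matches on both conditions.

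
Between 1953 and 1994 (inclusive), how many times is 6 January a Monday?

6

Track 6 January's weekday year by year (advancing +1, or +2 across a Feb 29):
  1953: Tue  1954: Wed (+1)  1955: Thu (+1)  1956: Fri (+1)  1957: Sun (+2)
  1958: Mon (+1) ✓  1959: Tue (+1)  1960: Wed (+1)  1961: Fri (+2)  1962: Sat (+1)
  1963: Sun (+1)  1964: Mon (+1) ✓  1965: Wed (+2)  1966: Thu (+1)  … (14 more years) …
  1981: Tue (+2)  1982: Wed (+1)  1983: Thu (+1)  1984: Fri (+1)  1985: Sun (+2)
  1986: Mon (+1) ✓  1987: Tue (+1)  1988: Wed (+1)  1989: Fri (+2)  1990: Sat (+1)
  1991: Sun (+1)  1992: Mon (+1) ✓  1993: Wed (+2)  1994: Thu (+1)
Monday years: 1958, 1964, 1969, 1975, 1986, 1992 — 6 in total.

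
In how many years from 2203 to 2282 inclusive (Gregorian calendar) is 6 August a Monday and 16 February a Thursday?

Check each year's weekday for 6 August and 16 February:
  2203: Sat/Wed  2204: Mon/Thu ✓  2205: Tue/Sat  2206: Wed/Sun  2207: Thu/Mon  2208: Sat/Tue  2209: Sun/Thu  2210: Mon/Fri  2211: Tue/Sat  2212: Thu/Sun  2213: Fri/Tue  2214: Sat/Wed  2215: Sun/Thu  2216: Tue/Fri  …(52 more)…  2269: Fri/Tue  2270: Sat/Wed  2271: Sun/Thu  2272: Tue/Fri  2273: Wed/Sun  2274: Thu/Mon  2275: Fri/Tue  2276: Sun/Wed  2277: Mon/Fri  2278: Tue/Sat  2279: Wed/Sun  2280: Fri/Mon  2281: Sat/Wed  2282: Sun/Thu
Both conditions hold in: 2204, 2232, 2260 — 3.

3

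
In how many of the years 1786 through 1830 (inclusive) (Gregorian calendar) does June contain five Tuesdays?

June has 30 days; it has five Tuesdays when Tuesday falls among the first (month-length − 28) days — i.e. when June 1 is one of Tuesday/Monday.
June 1 by year: 1786:Thu 1787:Fri 1788:Sun 1789:Mon✓ 1790:Tue✓ 1791:Wed 1792:Fri 1793:Sat 1794:Sun 1795:Mon✓ 1796:Wed 1797:Thu 1798:Fri 1799:Sat 1800:Sun …(15 more)… 1816:Sat 1817:Sun 1818:Mon✓ 1819:Tue✓ 1820:Thu 1821:Fri 1822:Sat 1823:Sun 1824:Tue✓ 1825:Wed 1826:Thu 1827:Fri 1828:Sun 1829:Mon✓ 1830:Tue✓
Years with five Tuesdays: 1789, 1790, 1795, 1801, 1802, 1807, 1812, 1813, 1818, 1819, 1824, 1829, 1830 → 13.

13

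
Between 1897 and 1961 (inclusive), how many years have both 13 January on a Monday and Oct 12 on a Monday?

2

Check each year's weekday for 13 January and Oct 12:
  1897: Wed/Tue  1898: Thu/Wed  1899: Fri/Thu  1900: Sat/Fri  1901: Sun/Sat  1902: Mon/Sun  1903: Tue/Mon  1904: Wed/Wed  1905: Fri/Thu  1906: Sat/Fri  1907: Sun/Sat  1908: Mon/Mon ✓  1909: Wed/Tue  1910: Thu/Wed  …(37 more)…  1948: Tue/Tue  1949: Thu/Wed  1950: Fri/Thu  1951: Sat/Fri  1952: Sun/Sun  1953: Tue/Mon  1954: Wed/Tue  1955: Thu/Wed  1956: Fri/Fri  1957: Sun/Sat  1958: Mon/Sun  1959: Tue/Mon  1960: Wed/Wed  1961: Fri/Thu
Both conditions hold in: 1908, 1936 — 2.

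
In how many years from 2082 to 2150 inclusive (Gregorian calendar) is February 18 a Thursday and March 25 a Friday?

Check each year's weekday for February 18 and March 25:
  2082: Wed/Wed  2083: Thu/Thu  2084: Fri/Sat  2085: Sun/Sun  2086: Mon/Mon  2087: Tue/Tue  2088: Wed/Thu  2089: Fri/Fri  2090: Sat/Sat  2091: Sun/Sun  2092: Mon/Tue  2093: Wed/Wed  2094: Thu/Thu  2095: Fri/Fri  …(41 more)…  2137: Mon/Mon  2138: Tue/Tue  2139: Wed/Wed  2140: Thu/Fri ✓  2141: Sat/Sat  2142: Sun/Sun  2143: Mon/Mon  2144: Tue/Wed  2145: Thu/Thu  2146: Fri/Fri  2147: Sat/Sat  2148: Sun/Mon  2149: Tue/Tue  2150: Wed/Wed
Both conditions hold in: 2112, 2140 — 2.

2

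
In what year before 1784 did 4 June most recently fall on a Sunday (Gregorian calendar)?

From one year to the next, a fixed date's weekday advances by 1, or by 2 when a Feb 29 lies between the two dates.
1784: June 4 is Friday.
1783: Wednesday (−2)
1782: Tuesday (−1)
1781: Monday (−1)
1780: Sunday (−1)
4 June falls on a Sunday in 1780.

1780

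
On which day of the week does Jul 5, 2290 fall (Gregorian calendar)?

January 1, 2290 is a Wednesday.
July 5 is day 186 of the year, i.e. 185 days after Jan 1.
185 mod 7 = 3, so advance 3 weekdays from Wednesday: Saturday.

Saturday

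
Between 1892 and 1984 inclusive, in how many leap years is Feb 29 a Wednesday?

3

Leap years in 1892–1984: 23 of them.
Feb 29 weekday advances by 5 (mod 7) from one leap year to the next four years later (or differs when a century non-leap intervenes).
Leap-day weekdays: 1892:Mon 1896:Sat 1904:Mon 1908:Sat 1912:Thu 1916:Tue 1920:Sun 1924:Fri 1928:Wed✓ 1932:Mon 1936:Sat 1940:Thu 1944:Tue 1948:Sun 1952:Fri 1956:Wed✓ 1960:Mon 1964:Sat 1968:Thu 1972:Tue 1976:Sun 1980:Fri 1984:Wed✓
Wednesday: 1928, 1956, 1984 → 3.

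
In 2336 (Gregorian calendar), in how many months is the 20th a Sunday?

Check the 20th of each month of 2336: Jan 20: Mon, Feb 20: Thu, Mar 20: Fri, Apr 20: Mon, May 20: Wed, Jun 20: Sat, Jul 20: Mon, Aug 20: Thu, Sep 20: Sun, Oct 20: Tue, Nov 20: Fri, Dec 20: Sun.
Sunday occurs in September, December — 2 months.

2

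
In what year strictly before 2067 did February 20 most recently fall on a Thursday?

2059

From one year to the next, a fixed date's weekday advances by 1, or by 2 when a Feb 29 lies between the two dates.
2067: February 20 is Sunday.
2066: Saturday (−1)
2065: Friday (−1)
2064: Wednesday (−2)
2063: Tuesday (−1)
2062: Monday (−1)
2061: Sunday (−1)
2060: Friday (−2)
2059: Thursday (−1)
February 20 falls on a Thursday in 2059.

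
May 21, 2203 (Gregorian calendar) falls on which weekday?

Saturday

January 1, 2203 is a Saturday.
May 21 is day 141 of the year, i.e. 140 days after Jan 1.
140 mod 7 = 0, so advance 0 weekdays from Saturday: Saturday.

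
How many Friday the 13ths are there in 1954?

1

Check the 13th of each month of 1954: Jan 13: Wed, Feb 13: Sat, Mar 13: Sat, Apr 13: Tue, May 13: Thu, Jun 13: Sun, Jul 13: Tue, Aug 13: Fri, Sep 13: Mon, Oct 13: Wed, Nov 13: Sat, Dec 13: Mon.
Friday occurs in August — 1 month.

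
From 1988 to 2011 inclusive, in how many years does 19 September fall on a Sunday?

4

Track 19 September's weekday year by year (advancing +1, or +2 across a Feb 29):
  1988: Mon  1989: Tue (+1)  1990: Wed (+1)  1991: Thu (+1)  1992: Sat (+2)
  1993: Sun (+1) ✓  1994: Mon (+1)  1995: Tue (+1)  1996: Thu (+2)  1997: Fri (+1)
  1998: Sat (+1)  1999: Sun (+1) ✓  2000: Tue (+2)  2001: Wed (+1)  2002: Thu (+1)
  2003: Fri (+1)  2004: Sun (+2) ✓  2005: Mon (+1)  2006: Tue (+1)  2007: Wed (+1)
  2008: Fri (+2)  2009: Sat (+1)  2010: Sun (+1) ✓  2011: Mon (+1)
Sunday years: 1993, 1999, 2004, 2010 — 4 in total.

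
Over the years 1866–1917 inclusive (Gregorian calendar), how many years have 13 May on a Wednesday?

8

Track 13 May's weekday year by year (advancing +1, or +2 across a Feb 29):
  1866: Sun  1867: Mon (+1)  1868: Wed (+2) ✓  1869: Thu (+1)  1870: Fri (+1)
  1871: Sat (+1)  1872: Mon (+2)  1873: Tue (+1)  1874: Wed (+1) ✓  1875: Thu (+1)
  1876: Sat (+2)  1877: Sun (+1)  1878: Mon (+1)  1879: Tue (+1)  … (24 more years) …
  1904: Fri (+2)  1905: Sat (+1)  1906: Sun (+1)  1907: Mon (+1)  1908: Wed (+2) ✓
  1909: Thu (+1)  1910: Fri (+1)  1911: Sat (+1)  1912: Mon (+2)  1913: Tue (+1)
  1914: Wed (+1) ✓  1915: Thu (+1)  1916: Sat (+2)  1917: Sun (+1)
Wednesday years: 1868, 1874, 1885, 1891, 1896, 1903, 1908, 1914 — 8 in total.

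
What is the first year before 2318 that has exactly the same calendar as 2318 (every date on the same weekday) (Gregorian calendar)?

2307

Two years share a calendar iff Jan 1 falls on the same weekday and both are leap or both are common. 2318: Jan 1 is Tuesday, common year.
2317: Jan 1 Monday, common
2316: Jan 1 Saturday, leap
2315: Jan 1 Friday, common
2314: Jan 1 Thursday, common
2313: Jan 1 Wednesday, common
2312: Jan 1 Monday, leap
2311: Jan 1 Sunday, common
2310: Jan 1 Saturday, common
2309: Jan 1 Friday, common
2308: Jan 1 Wednesday, leap
2307: Jan 1 Tuesday, common
2307 matches on both conditions.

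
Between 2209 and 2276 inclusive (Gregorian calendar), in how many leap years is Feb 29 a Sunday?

Leap years in 2209–2276: 17 of them.
Feb 29 weekday advances by 5 (mod 7) from one leap year to the next four years later (or differs when a century non-leap intervenes).
Leap-day weekdays: 2212:Sat 2216:Thu 2220:Tue 2224:Sun✓ 2228:Fri 2232:Wed 2236:Mon 2240:Sat 2244:Thu 2248:Tue 2252:Sun✓ 2256:Fri 2260:Wed 2264:Mon 2268:Sat 2272:Thu 2276:Tue
Sunday: 2224, 2252 → 2.

2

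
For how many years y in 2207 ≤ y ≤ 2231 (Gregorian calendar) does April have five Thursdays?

April has 30 days; it has five Thursdays when Thursday falls among the first (month-length − 28) days — i.e. when April 1 is one of Thursday/Wednesday.
April 1 by year: 2207:Wed✓ 2208:Fri 2209:Sat 2210:Sun 2211:Mon 2212:Wed✓ 2213:Thu✓ 2214:Fri 2215:Sat 2216:Mon 2217:Tue 2218:Wed✓ 2219:Thu✓ 2220:Sat 2221:Sun 2222:Mon 2223:Tue 2224:Thu✓ 2225:Fri 2226:Sat 2227:Sun 2228:Tue 2229:Wed✓ 2230:Thu✓ 2231:Fri
Years with five Thursdays: 2207, 2212, 2213, 2218, 2219, 2224, 2229, 2230 → 8.

8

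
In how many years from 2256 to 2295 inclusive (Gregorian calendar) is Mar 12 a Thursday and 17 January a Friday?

Check each year's weekday for Mar 12 and 17 January:
  2256: Wed/Thu  2257: Thu/Sat  2258: Fri/Sun  2259: Sat/Mon  2260: Mon/Tue  2261: Tue/Thu  2262: Wed/Fri  2263: Thu/Sat  2264: Sat/Sun  2265: Sun/Tue  2266: Mon/Wed  2267: Tue/Thu  2268: Thu/Fri ✓  2269: Fri/Sun  …(12 more)…  2282: Sun/Tue  2283: Mon/Wed  2284: Wed/Thu  2285: Thu/Sat  2286: Fri/Sun  2287: Sat/Mon  2288: Mon/Tue  2289: Tue/Thu  2290: Wed/Fri  2291: Thu/Sat  2292: Sat/Sun  2293: Sun/Tue  2294: Mon/Wed  2295: Tue/Thu
Both conditions hold in: 2268 — 1.

1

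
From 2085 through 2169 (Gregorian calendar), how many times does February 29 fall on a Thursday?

2

Leap years in 2085–2169: 20 of them.
Feb 29 weekday advances by 5 (mod 7) from one leap year to the next four years later (or differs when a century non-leap intervenes).
Leap-day weekdays: 2088:Sun 2092:Fri 2096:Wed 2104:Fri 2108:Wed 2112:Mon 2116:Sat 2120:Thu✓ 2124:Tue 2128:Sun 2132:Fri 2136:Wed 2140:Mon 2144:Sat 2148:Thu✓ 2152:Tue 2156:Sun 2160:Fri 2164:Wed 2168:Mon
Thursday: 2120, 2148 → 2.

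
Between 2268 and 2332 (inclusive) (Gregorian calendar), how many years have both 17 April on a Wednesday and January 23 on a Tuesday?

Check each year's weekday for 17 April and January 23:
  2268: Fri/Thu  2269: Sat/Sat  2270: Sun/Sun  2271: Mon/Mon  2272: Wed/Tue ✓  2273: Thu/Thu  2274: Fri/Fri  2275: Sat/Sat  2276: Mon/Sun  2277: Tue/Tue  2278: Wed/Wed  2279: Thu/Thu  2280: Sat/Fri  2281: Sun/Sun  …(37 more)…  2319: Thu/Thu  2320: Sat/Fri  2321: Sun/Sun  2322: Mon/Mon  2323: Tue/Tue  2324: Thu/Wed  2325: Fri/Fri  2326: Sat/Sat  2327: Sun/Sun  2328: Tue/Mon  2329: Wed/Wed  2330: Thu/Thu  2331: Fri/Fri  2332: Sun/Sat
Both conditions hold in: 2272, 2312 — 2.

2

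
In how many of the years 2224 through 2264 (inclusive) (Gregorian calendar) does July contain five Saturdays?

18

July has 31 days; it has five Saturdays when Saturday falls among the first (month-length − 28) days — i.e. when July 1 is one of Saturday/Friday/Thursday.
July 1 by year: 2224:Thu✓ 2225:Fri✓ 2226:Sat✓ 2227:Sun 2228:Tue 2229:Wed 2230:Thu✓ 2231:Fri✓ 2232:Sun 2233:Mon 2234:Tue 2235:Wed 2236:Fri✓ 2237:Sat✓ 2238:Sun …(11 more)… 2250:Mon 2251:Tue 2252:Thu✓ 2253:Fri✓ 2254:Sat✓ 2255:Sun 2256:Tue 2257:Wed 2258:Thu✓ 2259:Fri✓ 2260:Sun 2261:Mon 2262:Tue 2263:Wed 2264:Fri✓
Years with five Saturdays: 2224, 2225, 2226, 2230, 2231, 2236, 2237, 2241, 2242, 2243, 2247, 2248, 2252, 2253, 2254, 2258, 2259, 2264 → 18.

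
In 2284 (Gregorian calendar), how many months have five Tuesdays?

A month of length L has five Tuesdays iff its first Tuesday is on day ≤ L−28 (so day 1–3 in a 31-day month, 1–2 in a 30-day month, day 1 in a leap February).
Checking each month of 2284: Jan starts Tue (31d) ✓; Feb starts Fri (29d); Mar starts Sat (31d); Apr starts Tue (30d) ✓; May starts Thu (31d); Jun starts Sun (30d); Jul starts Tue (31d) ✓; Aug starts Fri (31d); Sep starts Mon (30d) ✓; Oct starts Wed (31d); Nov starts Sat (30d); Dec starts Mon (31d) ✓.
Five-Tuesday months: January, April, July, September, December → 5.

5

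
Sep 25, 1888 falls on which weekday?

Tuesday

January 1, 1888 is a Sunday.
September 25 is day 269 of the year, i.e. 268 days after Jan 1.
268 mod 7 = 2, so advance 2 weekdays from Sunday: Tuesday.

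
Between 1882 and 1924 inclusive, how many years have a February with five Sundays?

1

February has 28 days (29 in leap years); it has five Sundays when Sunday falls among the first (month-length − 28) days — i.e. when February 1 is Sunday in a leap year (never in a common year).
February 1 by year: 1882:Wed 1883:Thu 1884:Fri 1885:Sun 1886:Mon 1887:Tue 1888:Wed 1889:Fri 1890:Sat 1891:Sun 1892:Mon 1893:Wed 1894:Thu 1895:Fri 1896:Sat …(13 more)… 1910:Tue 1911:Wed 1912:Thu 1913:Sat 1914:Sun 1915:Mon 1916:Tue 1917:Thu 1918:Fri 1919:Sat 1920:Sun✓ 1921:Tue 1922:Wed 1923:Thu 1924:Fri
Years with five Sundays: 1920 → 1.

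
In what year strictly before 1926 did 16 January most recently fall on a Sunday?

From one year to the next, a fixed date's weekday advances by 1, or by 2 when a Feb 29 lies between the two dates.
1926: January 16 is Saturday.
1925: Friday (−1)
1924: Wednesday (−2)
1923: Tuesday (−1)
1922: Monday (−1)
1921: Sunday (−1)
16 January falls on a Sunday in 1921.

1921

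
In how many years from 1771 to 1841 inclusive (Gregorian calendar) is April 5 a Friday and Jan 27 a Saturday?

2

Check each year's weekday for April 5 and Jan 27:
  1771: Fri/Sun  1772: Sun/Mon  1773: Mon/Wed  1774: Tue/Thu  1775: Wed/Fri  1776: Fri/Sat ✓  1777: Sat/Mon  1778: Sun/Tue  1779: Mon/Wed  1780: Wed/Thu  1781: Thu/Sat  1782: Fri/Sun  1783: Sat/Mon  1784: Mon/Tue  …(43 more)…  1828: Sat/Sun  1829: Sun/Tue  1830: Mon/Wed  1831: Tue/Thu  1832: Thu/Fri  1833: Fri/Sun  1834: Sat/Mon  1835: Sun/Tue  1836: Tue/Wed  1837: Wed/Fri  1838: Thu/Sat  1839: Fri/Sun  1840: Sun/Mon  1841: Mon/Wed
Both conditions hold in: 1776, 1816 — 2.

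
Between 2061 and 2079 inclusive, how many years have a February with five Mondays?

1

February has 28 days (29 in leap years); it has five Mondays when Monday falls among the first (month-length − 28) days — i.e. when February 1 is Monday in a leap year (never in a common year).
February 1 by year: 2061:Tue 2062:Wed 2063:Thu 2064:Fri 2065:Sun 2066:Mon 2067:Tue 2068:Wed 2069:Fri 2070:Sat 2071:Sun 2072:Mon✓ 2073:Wed 2074:Thu 2075:Fri 2076:Sat 2077:Mon 2078:Tue 2079:Wed
Years with five Mondays: 2072 → 1.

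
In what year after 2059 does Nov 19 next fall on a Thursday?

From one year to the next, a fixed date's weekday advances by 1, or by 2 when a Feb 29 lies between the two dates.
2059: November 19 is Wednesday.
2060: Friday (+2)
2061: Saturday (+1)
2062: Sunday (+1)
2063: Monday (+1)
2064: Wednesday (+2)
2065: Thursday (+1)
Nov 19 falls on a Thursday in 2065.

2065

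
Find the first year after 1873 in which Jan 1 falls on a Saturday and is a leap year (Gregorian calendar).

1876

Jan 1 advances by 2 weekdays after a leap year and by 1 after a common year.
1873: Jan 1 is Wednesday.
1874: Thursday
1875: Friday
1876: Saturday (leap)
1876 begins on a Saturday and is a leap year.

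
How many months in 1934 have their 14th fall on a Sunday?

Check the 14th of each month of 1934: Jan 14: Sun, Feb 14: Wed, Mar 14: Wed, Apr 14: Sat, May 14: Mon, Jun 14: Thu, Jul 14: Sat, Aug 14: Tue, Sep 14: Fri, Oct 14: Sun, Nov 14: Wed, Dec 14: Fri.
Sunday occurs in January, October — 2 months.

2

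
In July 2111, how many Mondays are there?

July 2111 has 31 days and begins on Wednesday.
The first Monday is July 6.
Mondays fall on 6, 13, 20, 27 — that's 4.

4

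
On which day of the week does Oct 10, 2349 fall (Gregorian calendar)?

Monday

January 1, 2349 is a Saturday.
October 10 is day 283 of the year, i.e. 282 days after Jan 1.
282 mod 7 = 2, so advance 2 weekdays from Saturday: Monday.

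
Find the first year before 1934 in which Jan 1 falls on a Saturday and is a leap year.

1916

Jan 1 advances by 2 weekdays after a leap year and by 1 after a common year.
1934: Jan 1 is Monday.
1933: Sunday
1932: Friday (leap)
1931: Thursday
1930: Wednesday
1929: Tuesday
1928: Sunday (leap)
1927: Saturday
1926: Friday
1925: Thursday
1924: Tuesday (leap)
1923: Monday
1922: Sunday
1921: Saturday
1920: Thursday (leap)
1919: Wednesday
1918: Tuesday
1917: Monday
1916: Saturday (leap)
1916 begins on a Saturday and is a leap year.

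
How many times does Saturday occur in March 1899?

March 1899 has 31 days and begins on Wednesday.
The first Saturday is March 4.
Saturdays fall on 4, 11, 18, 25 — that's 4.

4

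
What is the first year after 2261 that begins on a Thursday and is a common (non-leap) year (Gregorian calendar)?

Jan 1 advances by 2 weekdays after a leap year and by 1 after a common year.
2261: Jan 1 is Tuesday.
2262: Wednesday
2263: Thursday
2263 begins on a Thursday and is a common year.

2263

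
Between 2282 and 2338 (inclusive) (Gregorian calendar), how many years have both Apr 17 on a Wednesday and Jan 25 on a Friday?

7

Check each year's weekday for Apr 17 and Jan 25:
  2282: Mon/Wed  2283: Tue/Thu  2284: Thu/Fri  2285: Fri/Sun  2286: Sat/Mon  2287: Sun/Tue  2288: Tue/Wed  2289: Wed/Fri ✓  2290: Thu/Sat  2291: Fri/Sun  2292: Sun/Mon  2293: Mon/Wed  2294: Tue/Thu  2295: Wed/Fri ✓  …(29 more)…  2325: Fri/Sun  2326: Sat/Mon  2327: Sun/Tue  2328: Tue/Wed  2329: Wed/Fri ✓  2330: Thu/Sat  2331: Fri/Sun  2332: Sun/Mon  2333: Mon/Wed  2334: Tue/Thu  2335: Wed/Fri ✓  2336: Fri/Sat  2337: Sat/Mon  2338: Sun/Tue
Both conditions hold in: 2289, 2295, 2301, 2307, 2318, 2329, 2335 — 7.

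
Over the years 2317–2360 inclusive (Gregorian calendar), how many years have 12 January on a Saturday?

7

Track 12 January's weekday year by year (advancing +1, or +2 across a Feb 29):
  2317: Fri  2318: Sat (+1) ✓  2319: Sun (+1)  2320: Mon (+1)  2321: Wed (+2)
  2322: Thu (+1)  2323: Fri (+1)  2324: Sat (+1) ✓  2325: Mon (+2)  2326: Tue (+1)
  2327: Wed (+1)  2328: Thu (+1)  2329: Sat (+2) ✓  2330: Sun (+1)  … (16 more years) …
  2347: Sun (+1)  2348: Mon (+1)  2349: Wed (+2)  2350: Thu (+1)  2351: Fri (+1)
  2352: Sat (+1) ✓  2353: Mon (+2)  2354: Tue (+1)  2355: Wed (+1)  2356: Thu (+1)
  2357: Sat (+2) ✓  2358: Sun (+1)  2359: Mon (+1)  2360: Tue (+1)
Saturday years: 2318, 2324, 2329, 2335, 2346, 2352, 2357 — 7 in total.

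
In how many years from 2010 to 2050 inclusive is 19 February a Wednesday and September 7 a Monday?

2

Check each year's weekday for 19 February and September 7:
  2010: Fri/Tue  2011: Sat/Wed  2012: Sun/Fri  2013: Tue/Sat  2014: Wed/Sun  2015: Thu/Mon  2016: Fri/Wed  2017: Sun/Thu  2018: Mon/Fri  2019: Tue/Sat  2020: Wed/Mon ✓  2021: Fri/Tue  2022: Sat/Wed  2023: Sun/Thu  …(13 more)…  2037: Thu/Mon  2038: Fri/Tue  2039: Sat/Wed  2040: Sun/Fri  2041: Tue/Sat  2042: Wed/Sun  2043: Thu/Mon  2044: Fri/Wed  2045: Sun/Thu  2046: Mon/Fri  2047: Tue/Sat  2048: Wed/Mon ✓  2049: Fri/Tue  2050: Sat/Wed
Both conditions hold in: 2020, 2048 — 2.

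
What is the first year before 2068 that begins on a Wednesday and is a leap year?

2048

Jan 1 advances by 2 weekdays after a leap year and by 1 after a common year.
2068: Jan 1 is Sunday (leap).
2067: Saturday
2066: Friday
2065: Thursday
2064: Tuesday (leap)
2063: Monday
2062: Sunday
2061: Saturday
2060: Thursday (leap)
2059: Wednesday
2058: Tuesday
2057: Monday
2056: Saturday (leap)
2055: Friday
2054: Thursday
2053: Wednesday
2052: Monday (leap)
2051: Sunday
2050: Saturday
2049: Friday
2048: Wednesday (leap)
2048 begins on a Wednesday and is a leap year.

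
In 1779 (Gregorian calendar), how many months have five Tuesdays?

A month of length L has five Tuesdays iff its first Tuesday is on day ≤ L−28 (so day 1–3 in a 31-day month, 1–2 in a 30-day month, day 1 in a leap February).
Checking each month of 1779: Jan starts Fri (31d); Feb starts Mon (28d); Mar starts Mon (31d) ✓; Apr starts Thu (30d); May starts Sat (31d); Jun starts Tue (30d) ✓; Jul starts Thu (31d); Aug starts Sun (31d) ✓; Sep starts Wed (30d); Oct starts Fri (31d); Nov starts Mon (30d) ✓; Dec starts Wed (31d).
Five-Tuesday months: March, June, August, November → 4.

4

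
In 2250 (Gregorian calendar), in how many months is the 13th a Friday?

2

Check the 13th of each month of 2250: Jan 13: Sun, Feb 13: Wed, Mar 13: Wed, Apr 13: Sat, May 13: Mon, Jun 13: Thu, Jul 13: Sat, Aug 13: Tue, Sep 13: Fri, Oct 13: Sun, Nov 13: Wed, Dec 13: Fri.
Friday occurs in September, December — 2 months.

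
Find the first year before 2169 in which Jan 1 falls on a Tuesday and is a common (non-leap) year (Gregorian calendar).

Jan 1 advances by 2 weekdays after a leap year and by 1 after a common year.
2169: Jan 1 is Sunday.
2168: Friday (leap)
2167: Thursday
2166: Wednesday
2165: Tuesday
2165 begins on a Tuesday and is a common year.

2165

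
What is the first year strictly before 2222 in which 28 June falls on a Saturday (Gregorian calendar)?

2217

From one year to the next, a fixed date's weekday advances by 1, or by 2 when a Feb 29 lies between the two dates.
2222: June 28 is Friday.
2221: Thursday (−1)
2220: Wednesday (−1)
2219: Monday (−2)
2218: Sunday (−1)
2217: Saturday (−1)
28 June falls on a Saturday in 2217.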